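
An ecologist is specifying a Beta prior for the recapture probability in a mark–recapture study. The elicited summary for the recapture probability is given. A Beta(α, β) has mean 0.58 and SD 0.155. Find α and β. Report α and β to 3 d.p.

Variance = 0.155² = 0.024025. The moment-matching identity α+β = μ(1−μ)/Var − 1 gives
α+β = 0.2436/0.024025 − 1 = 9.1394, so α = μ·9.1394 = 5.301 and β = (1−μ)·9.1394 = 3.839.

α = 5.301, β = 3.839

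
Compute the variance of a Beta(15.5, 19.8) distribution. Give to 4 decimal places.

0.0068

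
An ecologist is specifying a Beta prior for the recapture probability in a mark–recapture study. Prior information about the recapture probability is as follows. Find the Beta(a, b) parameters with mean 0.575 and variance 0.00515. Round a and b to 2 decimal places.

Write ν = a+b; then a = μν and Var = μ(1−μ)/(ν+1).
ν = μ(1−μ)/Var − 1 = 0.244375/0.00515 − 1 = 46.4515.
a = 0.575·46.4515 = 26.71, b = 0.425·46.4515 = 19.74.

a = 26.71, b = 19.74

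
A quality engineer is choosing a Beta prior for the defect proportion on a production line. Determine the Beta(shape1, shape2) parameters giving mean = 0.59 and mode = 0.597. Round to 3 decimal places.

shape1 = 16.351, shape2 = 11.363

Let s = shape1+shape2. Mean gives shape1 = μs = 0.59s; mode gives (shape1−1)/(s−2) = 0.597.
Substituting: 0.59s − 1 = 0.597(s−2) = 0.597s − 1.194, so -0.007s = -0.194 and s = 27.7143.
Then shape1 = 0.59×27.7143 = 16.351 and shape2 = s−shape1 = 11.363.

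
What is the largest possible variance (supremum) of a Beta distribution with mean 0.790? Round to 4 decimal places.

0.1659

Var = μ(1−μ)/(α+β+1), which approaches μ(1−μ) as α+β → 0.
So the supremum is μ(1−μ) = 0.790×0.210 = 0.1659.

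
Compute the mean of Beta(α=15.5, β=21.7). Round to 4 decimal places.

0.4167

The Beta mean is α/(α+β) = 15.5/(15.5+21.7) = 0.4167.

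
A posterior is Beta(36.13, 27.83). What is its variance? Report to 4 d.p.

0.0038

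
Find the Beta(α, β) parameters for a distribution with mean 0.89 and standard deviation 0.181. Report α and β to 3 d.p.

σ² = 0.181² = 0.032761.
With s = α+β, Var = μ(1−μ)/(s+1), so s+1 = (0.89×0.11)/0.032761 = 2.9883 and s = 1.9883.
α = μs = 1.770, β = (1−μ)s = 0.219.

α = 1.770, β = 0.219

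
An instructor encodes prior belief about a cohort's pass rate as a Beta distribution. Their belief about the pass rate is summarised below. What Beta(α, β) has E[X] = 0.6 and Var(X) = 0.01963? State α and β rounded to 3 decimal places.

α = 6.736, β = 4.490

Write ν = α+β; then α = μν and Var = μ(1−μ)/(ν+1).
ν = μ(1−μ)/Var − 1 = 0.24/0.01963 − 1 = 11.2262.
α = 0.6·11.2262 = 6.736, β = 0.4·11.2262 = 4.490.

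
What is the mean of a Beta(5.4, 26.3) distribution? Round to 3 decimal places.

0.170

E[X] = α/(α+β) = 5.4/31.7 = 0.170.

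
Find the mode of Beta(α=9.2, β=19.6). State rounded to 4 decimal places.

0.3060

With α,β > 1, mode = (α−1)/(α+β−2) = 8.2/26.8 = 0.3060.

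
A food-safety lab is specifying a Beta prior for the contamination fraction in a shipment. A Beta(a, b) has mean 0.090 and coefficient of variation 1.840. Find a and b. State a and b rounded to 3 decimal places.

Var = (CV·μ)² = (1.840×0.090)² = 0.027423.
a+b = μ(1−μ)/Var − 1 = 0.081900/0.027423 − 1 = 1.9865.
Thus a = 0.090·1.9865 = 0.179 and b = 0.910·1.9865 = 1.808.

a = 0.179, b = 1.808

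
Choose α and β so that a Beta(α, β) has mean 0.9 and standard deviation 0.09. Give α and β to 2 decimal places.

α = 9.10, β = 1.01

First σ² = 0.0081. Setting α = μn, β = (1−μ)n with n = α+β,
μ(1−μ)/(n+1) = 0.0081 ⇒ n+1 = 0.09/0.0081 = 11.1111 ⇒ n = 10.1111.
Hence α = 0.9×10.1111 = 9.10, β = 0.1×10.1111 = 1.01.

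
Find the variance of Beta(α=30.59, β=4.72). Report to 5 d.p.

0.00319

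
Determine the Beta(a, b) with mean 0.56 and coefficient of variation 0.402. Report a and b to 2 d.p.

a = 2.16, b = 1.70

Var = (CV·μ)² = (0.402×0.56)² = 0.050679.
a+b = μ(1−μ)/Var − 1 = 0.2464/0.050679 − 1 = 3.8620.
Thus a = 0.56·3.8620 = 2.16 and b = 0.44·3.8620 = 1.70.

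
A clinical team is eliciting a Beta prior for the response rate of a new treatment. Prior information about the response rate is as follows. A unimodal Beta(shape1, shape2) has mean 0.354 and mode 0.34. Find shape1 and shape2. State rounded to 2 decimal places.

shape1 = 8.09, shape2 = 14.77

Let s = shape1+shape2. Mean gives shape1 = μs = 0.354s; mode gives (shape1−1)/(s−2) = 0.34.
Substituting: 0.354s − 1 = 0.34(s−2) = 0.34s − 0.68, so 0.014s = 0.32 and s = 22.8571.
Then shape1 = 0.354×22.8571 = 8.09 and shape2 = s−shape1 = 14.77.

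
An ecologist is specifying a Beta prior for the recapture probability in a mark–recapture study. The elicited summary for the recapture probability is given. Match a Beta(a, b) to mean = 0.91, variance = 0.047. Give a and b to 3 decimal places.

Write ν = a+b; then a = μν and Var = μ(1−μ)/(ν+1).
ν = μ(1−μ)/Var − 1 = 0.0819/0.047 − 1 = 0.7426.
a = 0.91·0.7426 = 0.676, b = 0.09·0.7426 = 0.067.

a = 0.676, b = 0.067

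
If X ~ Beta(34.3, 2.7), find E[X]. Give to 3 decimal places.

E[X] = α/(α+β) = 34.3/37.0 = 0.927.

0.927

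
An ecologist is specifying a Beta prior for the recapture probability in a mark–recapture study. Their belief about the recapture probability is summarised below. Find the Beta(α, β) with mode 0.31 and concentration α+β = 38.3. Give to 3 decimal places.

Since the density peak of Beta(α,β) is at (α−1)/(α+β−2),
α = 1 + 0.31(38.3−2) = 12.253 and β = 38.3 − 12.253 = 26.047.

α = 12.253, β = 26.047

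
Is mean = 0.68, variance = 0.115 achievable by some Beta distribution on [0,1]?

Yes

The Beta variance bound is σ² < μ(1−μ).
Here μ(1−μ) = 0.68×0.32 = 0.2176, and 0.115 < 0.2176.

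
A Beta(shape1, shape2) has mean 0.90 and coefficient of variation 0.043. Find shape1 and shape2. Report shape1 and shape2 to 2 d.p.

shape1 = 53.18, shape2 = 5.91

σ = CV·μ = 0.043×0.90 = 0.03870, so σ² = 0.001498.
s+1 = μ(1−μ)/σ² = 0.0900/0.001498 = 60.0925, so s = shape1+shape2 = 59.0925.
shape1 = μs = 53.18, shape2 = (1−μ)s = 5.91.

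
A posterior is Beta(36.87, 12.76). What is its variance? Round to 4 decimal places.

μ = 36.87/49.63 = 0.742897; Var = μ(1−μ)/(α+β+1) = 0.1910008/50.63 = 0.0038.

0.0038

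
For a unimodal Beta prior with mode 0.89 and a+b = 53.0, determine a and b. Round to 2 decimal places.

For a,b>1 the mode is (a−1)/(a+b−2), so a = mode·(κ−2)+1 = 0.89×51.0+1 = 46.39.
And b = (1−mode)·(κ−2)+1 = 0.11×51.0+1 = 6.61.

a = 46.39, b = 6.61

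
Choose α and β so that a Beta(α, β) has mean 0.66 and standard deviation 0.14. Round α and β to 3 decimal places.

α = 6.896, β = 3.553

First σ² = 0.0196. Setting α = μn, β = (1−μ)n with n = α+β,
μ(1−μ)/(n+1) = 0.0196 ⇒ n+1 = 0.2244/0.0196 = 11.4490 ⇒ n = 10.4490.
Hence α = 0.66×10.4490 = 6.896, β = 0.34×10.4490 = 3.553.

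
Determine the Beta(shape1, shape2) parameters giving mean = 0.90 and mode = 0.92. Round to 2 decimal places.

shape1 = 37.80, shape2 = 4.20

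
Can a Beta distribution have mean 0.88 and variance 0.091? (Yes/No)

Yes

A Beta with mean μ has variance μ(1−μ)/(α+β+1) < μ(1−μ).
Here μ(1−μ) = 0.88×0.12 = 0.1056, and 0.091 < 0.1056.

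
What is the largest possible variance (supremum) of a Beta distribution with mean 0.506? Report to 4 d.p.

Var = μ(1−μ)/(α+β+1), which approaches μ(1−μ) as α+β → 0.
So the supremum is μ(1−μ) = 0.506×0.494 = 0.2500.

0.2500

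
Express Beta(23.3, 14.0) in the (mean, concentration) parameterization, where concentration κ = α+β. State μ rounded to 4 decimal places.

κ = α+β = 23.3+14.0 = 37.3; μ = α/κ = 23.3/37.3 = 0.6247.

μ = 0.6247, κ = 37.3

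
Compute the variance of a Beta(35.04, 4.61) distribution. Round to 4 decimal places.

α+β = 39.65 and αβ = 161.5344, so Var = αβ/[(α+β)²(α+β+1)] = 161.5344/63906.779625 = 0.0025.

0.0025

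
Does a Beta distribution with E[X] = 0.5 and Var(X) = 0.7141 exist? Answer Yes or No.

No

The Beta variance bound is σ² < μ(1−μ).
Here μ(1−μ) = 0.5×0.5 = 0.25, and 0.7141 ≥ 0.25.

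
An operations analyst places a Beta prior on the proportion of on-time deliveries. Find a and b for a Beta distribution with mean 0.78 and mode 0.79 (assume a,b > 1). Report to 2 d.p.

a = 45.24, b = 12.76

Let s = a+b. Mean gives a = μs = 0.78s; mode gives (a−1)/(s−2) = 0.79.
Substituting: 0.78s − 1 = 0.79(s−2) = 0.79s − 1.58, so -0.01s = -0.58 and s = 58.0000.
Then a = 0.78×58.0000 = 45.24 and b = s−a = 12.76.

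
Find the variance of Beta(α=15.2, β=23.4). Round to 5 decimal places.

0.00603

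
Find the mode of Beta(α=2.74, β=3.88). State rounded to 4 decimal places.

0.3766

With α,β > 1, mode = (α−1)/(α+β−2) = 1.74/4.62 = 0.3766.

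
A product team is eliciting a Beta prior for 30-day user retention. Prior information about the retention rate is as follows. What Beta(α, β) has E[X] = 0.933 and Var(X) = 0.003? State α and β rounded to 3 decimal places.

α = 18.508, β = 1.329

Let s = α+β. The Beta variance is μ(1−μ)/(s+1).
So s+1 = μ(1−μ)/σ² = (0.933×0.067)/0.003 = 0.062511/0.003 = 20.8370, giving s = 19.8370.
Then α = μs = 0.933×19.8370 = 18.508 and β = (1−μ)s = 0.067×19.8370 = 1.329.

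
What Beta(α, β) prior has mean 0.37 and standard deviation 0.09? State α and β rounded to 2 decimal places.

First σ² = 0.0081. Setting α = μn, β = (1−μ)n with n = α+β,
μ(1−μ)/(n+1) = 0.0081 ⇒ n+1 = 0.2331/0.0081 = 28.7778 ⇒ n = 27.7778.
Hence α = 0.37×27.7778 = 10.28, β = 0.63×27.7778 = 17.50.

α = 10.28, β = 17.50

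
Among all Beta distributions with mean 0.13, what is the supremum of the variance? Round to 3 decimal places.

Var = μ(1−μ)/(α+β+1), which approaches μ(1−μ) as α+β → 0.
So the supremum is μ(1−μ) = 0.13×0.87 = 0.113.

0.113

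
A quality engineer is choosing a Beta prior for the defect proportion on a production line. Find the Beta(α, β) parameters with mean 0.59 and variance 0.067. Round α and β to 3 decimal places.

Write ν = α+β; then α = μν and Var = μ(1−μ)/(ν+1).
ν = μ(1−μ)/Var − 1 = 0.2419/0.067 − 1 = 2.6104.
α = 0.59·2.6104 = 1.540, β = 0.41·2.6104 = 1.070.

α = 1.540, β = 1.070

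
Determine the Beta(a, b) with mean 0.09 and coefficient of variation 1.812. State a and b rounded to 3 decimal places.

σ = CV·μ = 1.812×0.09 = 0.16308, so σ² = 0.026595.
s+1 = μ(1−μ)/σ² = 0.0819/0.026595 = 3.0795, so s = a+b = 2.0795.
a = μs = 0.187, b = (1−μ)s = 1.892.

a = 0.187, b = 1.892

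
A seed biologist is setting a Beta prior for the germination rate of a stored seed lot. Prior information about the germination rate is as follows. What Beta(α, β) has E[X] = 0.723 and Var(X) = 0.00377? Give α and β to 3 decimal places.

α = 37.684, β = 14.438

Write ν = α+β; then α = μν and Var = μ(1−μ)/(ν+1).
ν = μ(1−μ)/Var − 1 = 0.200271/0.00377 − 1 = 52.1223.
α = 0.723·52.1223 = 37.684, β = 0.277·52.1223 = 14.438.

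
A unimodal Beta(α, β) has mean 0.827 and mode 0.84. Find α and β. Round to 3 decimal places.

With s = α+β: μ = α/s and mode = (α−1)/(s−2). Eliminating α = μs,
μs − 1 = m(s−2) ⇒ s(μ−m) = 1−2m ⇒ s = -0.68/-0.013 = 52.3077.
So α = μs = 43.258, β = (1−μ)s = 9.049.

α = 43.258, β = 9.049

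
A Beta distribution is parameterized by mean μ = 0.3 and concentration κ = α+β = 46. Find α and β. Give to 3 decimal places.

α = 13.800, β = 32.200

Split κ in proportion μ : (1−μ): α = 0.3·46 = 13.800, β = 46 − 13.800 = 32.200.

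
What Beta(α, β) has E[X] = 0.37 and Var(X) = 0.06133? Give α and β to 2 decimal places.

Let s = α+β. The Beta variance is μ(1−μ)/(s+1).
So s+1 = μ(1−μ)/σ² = (0.37×0.63)/0.06133 = 0.2331/0.06133 = 3.8008, giving s = 2.8008.
Then α = μs = 0.37×2.8008 = 1.04 and β = (1−μ)s = 0.63×2.8008 = 1.76.

α = 1.04, β = 1.76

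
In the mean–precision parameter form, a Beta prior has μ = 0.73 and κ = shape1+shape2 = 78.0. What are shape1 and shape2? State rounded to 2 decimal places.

shape1 = 56.94, shape2 = 21.06

shape1 = μκ = 0.73×78.0 = 56.94 and shape2 = (1−μ)κ = 0.27×78.0 = 21.06.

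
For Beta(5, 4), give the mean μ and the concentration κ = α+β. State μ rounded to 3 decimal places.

κ = α+β = 5+4 = 9; μ = α/κ = 5/9 = 0.556.

μ = 0.556, κ = 9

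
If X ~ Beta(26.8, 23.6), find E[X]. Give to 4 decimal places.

The Beta mean is α/(α+β) = 26.8/(26.8+23.6) = 0.5317.

0.5317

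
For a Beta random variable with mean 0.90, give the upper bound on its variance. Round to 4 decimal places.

0.0900

Var = μ(1−μ)/(α+β+1), which approaches μ(1−μ) as α+β → 0.
So the supremum is μ(1−μ) = 0.90×0.10 = 0.0900.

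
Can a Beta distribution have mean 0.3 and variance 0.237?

A Beta with mean μ has variance μ(1−μ)/(α+β+1) < μ(1−μ).
Here μ(1−μ) = 0.3×0.7 = 0.21, and 0.237 ≥ 0.21.

No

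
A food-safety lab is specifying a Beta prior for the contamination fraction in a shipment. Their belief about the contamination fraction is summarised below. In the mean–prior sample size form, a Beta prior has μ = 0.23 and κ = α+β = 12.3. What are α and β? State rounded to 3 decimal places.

α = 2.829, β = 9.471

Split κ in proportion μ : (1−μ): α = 0.23·12.3 = 2.829, β = 12.3 − 2.829 = 9.471.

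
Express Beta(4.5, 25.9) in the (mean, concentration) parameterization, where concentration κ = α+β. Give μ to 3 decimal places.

μ = 0.148, κ = 30.4

κ = α+β = 4.5+25.9 = 30.4; μ = α/κ = 4.5/30.4 = 0.148.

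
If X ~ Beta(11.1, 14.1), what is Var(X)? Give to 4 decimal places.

0.0094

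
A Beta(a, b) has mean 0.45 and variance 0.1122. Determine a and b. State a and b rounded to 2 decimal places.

a = 0.54, b = 0.66

By moment matching, a+b = μ(1−μ)/σ² − 1 = (0.45·0.55)/0.1122 − 1 = 2.2059 − 1 = 1.2059.
Since a/(a+b) = μ, a = 0.45·1.2059 = 0.54 and b = 0.55·1.2059 = 0.66.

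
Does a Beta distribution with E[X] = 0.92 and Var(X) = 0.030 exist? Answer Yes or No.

The Beta variance bound is σ² < μ(1−μ).
Here μ(1−μ) = 0.92×0.08 = 0.0736, and 0.030 < 0.0736.

Yes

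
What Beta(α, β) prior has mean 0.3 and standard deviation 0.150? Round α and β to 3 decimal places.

σ² = 0.150² = 0.022500.
With s = α+β, Var = μ(1−μ)/(s+1), so s+1 = (0.3×0.7)/0.022500 = 9.3333 and s = 8.3333.
α = μs = 2.500, β = (1−μ)s = 5.833.

α = 2.500, β = 5.833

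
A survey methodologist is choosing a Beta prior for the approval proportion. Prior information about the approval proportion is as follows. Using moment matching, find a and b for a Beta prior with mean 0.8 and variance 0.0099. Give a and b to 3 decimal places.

Write ν = a+b; then a = μν and Var = μ(1−μ)/(ν+1).
ν = μ(1−μ)/Var − 1 = 0.16/0.0099 − 1 = 15.1616.
a = 0.8·15.1616 = 12.129, b = 0.2·15.1616 = 3.032.

a = 12.129, b = 3.032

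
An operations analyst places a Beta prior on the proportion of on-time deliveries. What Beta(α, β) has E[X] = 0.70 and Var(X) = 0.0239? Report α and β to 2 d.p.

α = 5.45, β = 2.34

Write ν = α+β; then α = μν and Var = μ(1−μ)/(ν+1).
ν = μ(1−μ)/Var − 1 = 0.2100/0.0239 − 1 = 7.7866.
α = 0.70·7.7866 = 5.45, β = 0.30·7.7866 = 2.34.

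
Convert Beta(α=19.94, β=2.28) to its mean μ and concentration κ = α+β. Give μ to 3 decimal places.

κ = α+β = 19.94+2.28 = 22.22; μ = α/κ = 19.94/22.22 = 0.897.

μ = 0.897, κ = 22.22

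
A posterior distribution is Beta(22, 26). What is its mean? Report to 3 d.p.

0.458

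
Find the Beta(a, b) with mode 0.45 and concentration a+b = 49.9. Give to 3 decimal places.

a = 22.555, b = 27.345

Mode = (a−1)/(κ−2) with κ = a+b, so a−1 = 0.45·47.9 = 21.555.
a = 22.555; b = κ − a = 27.345.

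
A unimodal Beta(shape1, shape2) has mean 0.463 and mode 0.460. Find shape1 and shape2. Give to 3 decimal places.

shape1 = 12.347, shape2 = 14.320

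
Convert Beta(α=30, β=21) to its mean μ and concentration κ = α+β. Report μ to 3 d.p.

μ = 0.588, κ = 51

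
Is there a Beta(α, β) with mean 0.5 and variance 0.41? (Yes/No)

A Beta with mean μ has variance μ(1−μ)/(α+β+1) < μ(1−μ).
Here μ(1−μ) = 0.5×0.5 = 0.25, and 0.41 ≥ 0.25.

No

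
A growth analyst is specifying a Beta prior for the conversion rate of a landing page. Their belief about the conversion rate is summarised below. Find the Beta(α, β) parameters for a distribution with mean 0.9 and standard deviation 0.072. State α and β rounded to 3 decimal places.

σ² = 0.072² = 0.005184.
With s = α+β, Var = μ(1−μ)/(s+1), so s+1 = (0.9×0.1)/0.005184 = 17.3611 and s = 16.3611.
α = μs = 14.725, β = (1−μ)s = 1.636.

α = 14.725, β = 1.636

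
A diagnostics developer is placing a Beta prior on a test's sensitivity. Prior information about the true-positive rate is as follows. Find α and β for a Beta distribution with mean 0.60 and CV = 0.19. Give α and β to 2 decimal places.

α = 10.48, β = 6.99

Var = (CV·μ)² = (0.19×0.60)² = 0.012996.
α+β = μ(1−μ)/Var − 1 = 0.2400/0.012996 − 1 = 17.4672.
Thus α = 0.60·17.4672 = 10.48 and β = 0.40·17.4672 = 6.99.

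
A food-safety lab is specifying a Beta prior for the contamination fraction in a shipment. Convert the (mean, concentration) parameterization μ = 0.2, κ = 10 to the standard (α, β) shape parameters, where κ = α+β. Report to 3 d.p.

α = 2.000, β = 8.000

α = μκ = 0.2×10 = 2.000 and β = (1−μ)κ = 0.8×10 = 8.000.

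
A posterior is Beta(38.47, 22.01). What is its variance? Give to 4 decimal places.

0.0038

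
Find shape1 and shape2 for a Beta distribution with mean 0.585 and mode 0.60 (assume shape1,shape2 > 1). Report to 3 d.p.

Let s = shape1+shape2. Mean gives shape1 = μs = 0.585s; mode gives (shape1−1)/(s−2) = 0.60.
Substituting: 0.585s − 1 = 0.60(s−2) = 0.60s − 1.20, so -0.015s = -0.20 and s = 13.3333.
Then shape1 = 0.585×13.3333 = 7.800 and shape2 = s−shape1 = 5.533.

shape1 = 7.800, shape2 = 5.533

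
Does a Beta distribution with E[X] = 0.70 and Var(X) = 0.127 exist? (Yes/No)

Yes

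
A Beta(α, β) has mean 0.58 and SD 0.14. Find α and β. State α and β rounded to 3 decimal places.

σ² = 0.14² = 0.0196.
With s = α+β, Var = μ(1−μ)/(s+1), so s+1 = (0.58×0.42)/0.0196 = 12.4286 and s = 11.4286.
α = μs = 6.629, β = (1−μ)s = 4.800.

α = 6.629, β = 4.800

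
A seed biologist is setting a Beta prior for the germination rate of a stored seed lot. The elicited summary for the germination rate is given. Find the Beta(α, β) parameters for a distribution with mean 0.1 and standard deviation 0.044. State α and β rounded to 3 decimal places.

First σ² = 0.001936. Setting α = μn, β = (1−μ)n with n = α+β,
μ(1−μ)/(n+1) = 0.001936 ⇒ n+1 = 0.09/0.001936 = 46.4876 ⇒ n = 45.4876.
Hence α = 0.1×45.4876 = 4.549, β = 0.9×45.4876 = 40.939.

α = 4.549, β = 40.939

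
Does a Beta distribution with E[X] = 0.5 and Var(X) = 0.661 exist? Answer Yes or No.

No

A Beta with mean μ has variance μ(1−μ)/(α+β+1) < μ(1−μ).
Here μ(1−μ) = 0.5×0.5 = 0.25, and 0.661 ≥ 0.25.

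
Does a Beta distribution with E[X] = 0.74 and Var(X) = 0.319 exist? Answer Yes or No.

For any Beta, Var(X) < E[X]·(1−E[X]).
Here μ(1−μ) = 0.74×0.26 = 0.1924, and 0.319 ≥ 0.1924.

No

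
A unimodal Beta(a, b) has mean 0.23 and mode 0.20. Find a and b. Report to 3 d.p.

Let s = a+b. Mean gives a = μs = 0.23s; mode gives (a−1)/(s−2) = 0.20.
Substituting: 0.23s − 1 = 0.20(s−2) = 0.20s − 0.40, so 0.03s = 0.60 and s = 20.0000.
Then a = 0.23×20.0000 = 4.600 and b = s−a = 15.400.

a = 4.600, b = 15.400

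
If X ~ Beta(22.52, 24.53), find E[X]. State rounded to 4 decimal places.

0.4786

The Beta mean is α/(α+β) = 22.52/(22.52+24.53) = 0.4786.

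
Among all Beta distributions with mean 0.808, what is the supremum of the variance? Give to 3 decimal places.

Var = μ(1−μ)/(α+β+1), which approaches μ(1−μ) as α+β → 0.
So the supremum is μ(1−μ) = 0.808×0.192 = 0.155.

0.155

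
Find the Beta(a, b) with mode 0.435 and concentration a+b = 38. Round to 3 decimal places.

a = 16.660, b = 21.340

For a,b>1 the mode is (a−1)/(a+b−2), so a = mode·(κ−2)+1 = 0.435×36+1 = 16.660.
And b = (1−mode)·(κ−2)+1 = 0.565×36+1 = 21.340.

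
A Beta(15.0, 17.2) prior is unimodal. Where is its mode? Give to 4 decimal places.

0.4636

The density x^(α−1)(1−x)^(β−1) is maximised at (α−1)/(α+β−2) = 14.0/30.2 = 0.4636.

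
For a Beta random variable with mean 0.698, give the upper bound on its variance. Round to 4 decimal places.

0.2108

For fixed mean μ the Beta variance is μ(1−μ)/(α+β+1), increasing as α+β decreases.
Its least upper bound (not attained) is μ(1−μ) = 0.698·0.302 = 0.2108.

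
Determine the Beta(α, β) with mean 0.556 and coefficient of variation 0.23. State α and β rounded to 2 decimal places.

α = 7.84, β = 6.26

σ = CV·μ = 0.23×0.556 = 0.12788, so σ² = 0.016353.
s+1 = μ(1−μ)/σ² = 0.246864/0.016353 = 15.0957, so s = α+β = 14.0957.
α = μs = 7.84, β = (1−μ)s = 6.26.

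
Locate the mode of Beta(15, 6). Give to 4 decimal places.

0.7368

The density x^(α−1)(1−x)^(β−1) is maximised at (α−1)/(α+β−2) = 14/19 = 0.7368.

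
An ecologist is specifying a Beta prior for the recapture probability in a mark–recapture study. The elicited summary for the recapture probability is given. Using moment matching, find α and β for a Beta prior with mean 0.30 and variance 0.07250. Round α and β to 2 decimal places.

α = 0.57, β = 1.33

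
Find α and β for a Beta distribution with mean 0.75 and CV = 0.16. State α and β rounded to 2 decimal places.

Var = (CV·μ)² = (0.16×0.75)² = 0.014400.
α+β = μ(1−μ)/Var − 1 = 0.1875/0.014400 − 1 = 12.0208.
Thus α = 0.75·12.0208 = 9.02 and β = 0.25·12.0208 = 3.01.

α = 9.02, β = 3.01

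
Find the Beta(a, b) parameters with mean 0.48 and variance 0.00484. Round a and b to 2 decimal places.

By moment matching, a+b = μ(1−μ)/σ² − 1 = (0.48·0.52)/0.00484 − 1 = 51.5702 − 1 = 50.5702.
Since a/(a+b) = μ, a = 0.48·50.5702 = 24.27 and b = 0.52·50.5702 = 26.30.

a = 24.27, b = 26.30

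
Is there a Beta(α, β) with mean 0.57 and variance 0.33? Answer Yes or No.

A Beta with mean μ has variance μ(1−μ)/(α+β+1) < μ(1−μ).
Here μ(1−μ) = 0.57×0.43 = 0.2451, and 0.33 ≥ 0.2451.

No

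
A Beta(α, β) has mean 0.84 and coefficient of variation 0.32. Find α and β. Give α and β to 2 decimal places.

α = 0.72, β = 0.14

Var = (CV·μ)² = (0.32×0.84)² = 0.072253.
α+β = μ(1−μ)/Var − 1 = 0.1344/0.072253 − 1 = 0.8601.
Thus α = 0.84·0.8601 = 0.72 and β = 0.16·0.8601 = 0.14.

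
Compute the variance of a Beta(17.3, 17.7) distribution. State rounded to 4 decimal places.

μ = 17.3/35.0 = 0.494286; Var = μ(1−μ)/(α+β+1) = 0.2499673/36.0 = 0.0069.

0.0069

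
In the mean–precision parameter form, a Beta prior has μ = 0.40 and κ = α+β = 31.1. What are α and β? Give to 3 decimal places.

α = μκ = 0.40×31.1 = 12.440 and β = (1−μ)κ = 0.60×31.1 = 18.660.

α = 12.440, β = 18.660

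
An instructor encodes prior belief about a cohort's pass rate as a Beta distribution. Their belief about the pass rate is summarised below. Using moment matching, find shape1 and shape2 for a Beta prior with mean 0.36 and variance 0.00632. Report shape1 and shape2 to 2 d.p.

shape1 = 12.76, shape2 = 22.69

Let s = shape1+shape2. The Beta variance is μ(1−μ)/(s+1).
So s+1 = μ(1−μ)/σ² = (0.36×0.64)/0.00632 = 0.2304/0.00632 = 36.4557, giving s = 35.4557.
Then shape1 = μs = 0.36×35.4557 = 12.76 and shape2 = (1−μ)s = 0.64×35.4557 = 22.69.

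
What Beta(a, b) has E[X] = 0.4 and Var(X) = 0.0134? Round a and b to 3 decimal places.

a = 6.764, b = 10.146

By moment matching, a+b = μ(1−μ)/σ² − 1 = (0.4·0.6)/0.0134 − 1 = 17.9104 − 1 = 16.9104.
Since a/(a+b) = μ, a = 0.4·16.9104 = 6.764 and b = 0.6·16.9104 = 10.146.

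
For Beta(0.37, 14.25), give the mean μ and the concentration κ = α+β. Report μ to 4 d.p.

μ = 0.0253, κ = 14.62

κ = α+β = 0.37+14.25 = 14.62; μ = α/κ = 0.37/14.62 = 0.0253.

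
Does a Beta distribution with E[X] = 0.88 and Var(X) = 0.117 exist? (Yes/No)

No

For any Beta, Var(X) < E[X]·(1−E[X]).
Here μ(1−μ) = 0.88×0.12 = 0.1056, and 0.117 ≥ 0.1056.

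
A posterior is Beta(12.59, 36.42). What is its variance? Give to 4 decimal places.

0.0038

μ = 12.59/49.01 = 0.256886; Var = μ(1−μ)/(α+β+1) = 0.1908958/50.01 = 0.0038.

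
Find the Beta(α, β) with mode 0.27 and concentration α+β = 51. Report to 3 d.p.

α = 14.230, β = 36.770

Since the density peak of Beta(α,β) is at (α−1)/(α+β−2),
α = 1 + 0.27(51−2) = 14.230 and β = 51 − 14.230 = 36.770.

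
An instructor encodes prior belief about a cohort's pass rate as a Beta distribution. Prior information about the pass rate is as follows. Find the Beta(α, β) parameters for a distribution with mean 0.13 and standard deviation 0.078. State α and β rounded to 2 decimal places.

Variance = 0.078² = 0.006084. The moment-matching identity α+β = μ(1−μ)/Var − 1 gives
α+β = 0.1131/0.006084 − 1 = 17.5897, so α = μ·17.5897 = 2.29 and β = (1−μ)·17.5897 = 15.30.

α = 2.29, β = 15.30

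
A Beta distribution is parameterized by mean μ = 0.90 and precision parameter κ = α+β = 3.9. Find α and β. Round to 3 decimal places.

Split κ in proportion μ : (1−μ): α = 0.90·3.9 = 3.510, β = 3.9 − 3.510 = 0.390.

α = 3.510, β = 0.390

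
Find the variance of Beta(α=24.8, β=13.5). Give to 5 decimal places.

0.00581

α+β = 38.3 and αβ = 334.80, so Var = αβ/[(α+β)²(α+β+1)] = 334.80/57648.777 = 0.00581.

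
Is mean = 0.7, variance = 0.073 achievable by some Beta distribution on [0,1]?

Yes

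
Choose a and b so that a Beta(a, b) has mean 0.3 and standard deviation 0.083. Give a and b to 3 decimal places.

Variance = 0.083² = 0.006889. The moment-matching identity a+b = μ(1−μ)/Var − 1 gives
a+b = 0.21/0.006889 − 1 = 29.4834, so a = μ·29.4834 = 8.845 and b = (1−μ)·29.4834 = 20.638.

a = 8.845, b = 20.638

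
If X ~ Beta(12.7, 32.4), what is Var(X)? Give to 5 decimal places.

μ = 12.7/45.1 = 0.281596; Var = μ(1−μ)/(α+β+1) = 0.2022999/46.1 = 0.00439.

0.00439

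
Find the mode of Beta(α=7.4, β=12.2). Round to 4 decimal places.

With α,β > 1, mode = (α−1)/(α+β−2) = 6.4/17.6 = 0.3636.

0.3636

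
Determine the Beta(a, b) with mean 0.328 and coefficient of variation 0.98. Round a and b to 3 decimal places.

a = 0.372, b = 0.762

Var = (CV·μ)² = (0.98×0.328)² = 0.103324.
a+b = μ(1−μ)/Var − 1 = 0.220416/0.103324 − 1 = 1.1333.
Thus a = 0.328·1.1333 = 0.372 and b = 0.672·1.1333 = 0.762.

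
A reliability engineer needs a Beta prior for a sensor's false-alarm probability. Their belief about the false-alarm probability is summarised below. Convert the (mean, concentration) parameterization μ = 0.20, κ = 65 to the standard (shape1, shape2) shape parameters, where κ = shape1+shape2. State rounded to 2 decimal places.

shape1 = 13.00, shape2 = 52.00

shape1 = μκ = 0.20×65 = 13.00 and shape2 = (1−μ)κ = 0.80×65 = 52.00.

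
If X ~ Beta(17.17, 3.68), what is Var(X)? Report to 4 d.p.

α+β = 20.85 and αβ = 63.1856, so Var = αβ/[(α+β)²(α+β+1)] = 63.1856/9498.686625 = 0.0067.

0.0067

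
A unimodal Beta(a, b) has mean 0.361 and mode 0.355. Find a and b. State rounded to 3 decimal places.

a = 17.448, b = 30.885

With s = a+b: μ = a/s and mode = (a−1)/(s−2). Eliminating a = μs,
μs − 1 = m(s−2) ⇒ s(μ−m) = 1−2m ⇒ s = 0.290/0.006 = 48.3333.
So a = μs = 17.448, b = (1−μ)s = 30.885.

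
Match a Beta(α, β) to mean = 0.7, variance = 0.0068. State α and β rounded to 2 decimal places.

α = 20.92, β = 8.96

Let s = α+β. The Beta variance is μ(1−μ)/(s+1).
So s+1 = μ(1−μ)/σ² = (0.7×0.3)/0.0068 = 0.21/0.0068 = 30.8824, giving s = 29.8824.
Then α = μs = 0.7×29.8824 = 20.92 and β = (1−μ)s = 0.3×29.8824 = 8.96.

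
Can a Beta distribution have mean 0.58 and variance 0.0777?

Yes

A Beta with mean μ has variance μ(1−μ)/(α+β+1) < μ(1−μ).
Here μ(1−μ) = 0.58×0.42 = 0.2436, and 0.0777 < 0.2436.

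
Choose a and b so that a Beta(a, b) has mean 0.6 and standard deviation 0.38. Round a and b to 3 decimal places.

a = 0.397, b = 0.265

First σ² = 0.1444. Setting a = μn, b = (1−μ)n with n = a+b,
μ(1−μ)/(n+1) = 0.1444 ⇒ n+1 = 0.24/0.1444 = 1.6620 ⇒ n = 0.6620.
Hence a = 0.6×0.6620 = 0.397, b = 0.4×0.6620 = 0.265.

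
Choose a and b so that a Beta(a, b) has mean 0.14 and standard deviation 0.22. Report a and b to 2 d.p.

a = 0.21, b = 1.28

Variance = 0.22² = 0.0484. The moment-matching identity a+b = μ(1−μ)/Var − 1 gives
a+b = 0.1204/0.0484 − 1 = 1.4876, so a = μ·1.4876 = 0.21 and b = (1−μ)·1.4876 = 1.28.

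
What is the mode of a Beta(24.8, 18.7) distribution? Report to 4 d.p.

The density x^(α−1)(1−x)^(β−1) is maximised at (α−1)/(α+β−2) = 23.8/41.5 = 0.5735.

0.5735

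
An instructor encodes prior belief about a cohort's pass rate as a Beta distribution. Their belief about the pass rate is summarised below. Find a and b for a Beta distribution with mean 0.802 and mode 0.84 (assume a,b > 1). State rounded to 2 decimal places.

a = 14.35, b = 3.54

Let s = a+b. Mean gives a = μs = 0.802s; mode gives (a−1)/(s−2) = 0.84.
Substituting: 0.802s − 1 = 0.84(s−2) = 0.84s − 1.68, so -0.038s = -0.68 and s = 17.8947.
Then a = 0.802×17.8947 = 14.35 and b = s−a = 3.54.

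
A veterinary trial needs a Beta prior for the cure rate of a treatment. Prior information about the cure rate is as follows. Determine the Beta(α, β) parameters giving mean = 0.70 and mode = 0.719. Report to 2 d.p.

α = 16.14, β = 6.92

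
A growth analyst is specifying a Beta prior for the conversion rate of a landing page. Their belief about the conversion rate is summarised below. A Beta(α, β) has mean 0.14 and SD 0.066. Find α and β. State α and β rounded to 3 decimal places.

α = 3.730, β = 22.910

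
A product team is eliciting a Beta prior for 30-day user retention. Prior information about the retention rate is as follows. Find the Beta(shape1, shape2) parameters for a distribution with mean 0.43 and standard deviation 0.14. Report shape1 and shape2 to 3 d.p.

σ² = 0.14² = 0.0196.
With s = shape1+shape2, Var = μ(1−μ)/(s+1), so s+1 = (0.43×0.57)/0.0196 = 12.5051 and s = 11.5051.
shape1 = μs = 4.947, shape2 = (1−μ)s = 6.558.

shape1 = 4.947, shape2 = 6.558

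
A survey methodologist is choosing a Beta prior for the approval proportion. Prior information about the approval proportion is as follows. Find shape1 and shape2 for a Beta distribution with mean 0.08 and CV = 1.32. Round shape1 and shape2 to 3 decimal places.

shape1 = 0.448, shape2 = 5.152

Var = (CV·μ)² = (1.32×0.08)² = 0.011151.
shape1+shape2 = μ(1−μ)/Var − 1 = 0.0736/0.011151 − 1 = 5.6001.
Thus shape1 = 0.08·5.6001 = 0.448 and shape2 = 0.92·5.6001 = 5.152.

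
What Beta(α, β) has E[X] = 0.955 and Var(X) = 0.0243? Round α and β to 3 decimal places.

α = 0.734, β = 0.035

By moment matching, α+β = μ(1−μ)/σ² − 1 = (0.955·0.045)/0.0243 − 1 = 1.7685 − 1 = 0.7685.
Since α/(α+β) = μ, α = 0.955·0.7685 = 0.734 and β = 0.045·0.7685 = 0.035.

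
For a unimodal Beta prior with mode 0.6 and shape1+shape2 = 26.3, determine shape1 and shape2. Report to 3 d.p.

Since the density peak of Beta(shape1,shape2) is at (shape1−1)/(shape1+shape2−2),
shape1 = 1 + 0.6(26.3−2) = 15.580 and shape2 = 26.3 − 15.580 = 10.720.

shape1 = 15.580, shape2 = 10.720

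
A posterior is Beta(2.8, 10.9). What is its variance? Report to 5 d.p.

0.01106

Var = αβ/[(α+β)²(α+β+1)] = (2.8×10.9)/(13.7²×14.7) = 30.52/2759.043 = 0.01106.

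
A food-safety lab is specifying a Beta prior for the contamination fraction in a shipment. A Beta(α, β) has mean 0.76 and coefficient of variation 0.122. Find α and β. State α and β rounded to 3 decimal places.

α = 15.365, β = 4.852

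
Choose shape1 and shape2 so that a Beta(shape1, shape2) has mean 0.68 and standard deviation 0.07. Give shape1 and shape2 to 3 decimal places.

shape1 = 29.518, shape2 = 13.891

σ² = 0.07² = 0.0049.
With s = shape1+shape2, Var = μ(1−μ)/(s+1), so s+1 = (0.68×0.32)/0.0049 = 44.4082 and s = 43.4082.
shape1 = μs = 29.518, shape2 = (1−μ)s = 13.891.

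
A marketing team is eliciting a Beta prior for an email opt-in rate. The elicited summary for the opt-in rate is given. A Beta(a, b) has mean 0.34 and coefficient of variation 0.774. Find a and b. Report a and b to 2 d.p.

a = 0.76, b = 1.48

σ = CV·μ = 0.774×0.34 = 0.26316, so σ² = 0.069253.
s+1 = μ(1−μ)/σ² = 0.2244/0.069253 = 3.2403, so s = a+b = 2.2403.
a = μs = 0.76, b = (1−μ)s = 1.48.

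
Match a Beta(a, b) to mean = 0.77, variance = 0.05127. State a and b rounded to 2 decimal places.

Write ν = a+b; then a = μν and Var = μ(1−μ)/(ν+1).
ν = μ(1−μ)/Var − 1 = 0.1771/0.05127 − 1 = 2.4543.
a = 0.77·2.4543 = 1.89, b = 0.23·2.4543 = 0.56.

a = 1.89, b = 0.56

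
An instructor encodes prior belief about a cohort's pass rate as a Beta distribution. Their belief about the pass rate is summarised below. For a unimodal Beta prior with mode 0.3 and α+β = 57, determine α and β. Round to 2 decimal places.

α = 17.50, β = 39.50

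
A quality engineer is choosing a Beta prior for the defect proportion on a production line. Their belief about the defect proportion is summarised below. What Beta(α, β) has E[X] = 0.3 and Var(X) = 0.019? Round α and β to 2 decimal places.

α = 3.02, β = 7.04

Write ν = α+β; then α = μν and Var = μ(1−μ)/(ν+1).
ν = μ(1−μ)/Var − 1 = 0.21/0.019 − 1 = 10.0526.
α = 0.3·10.0526 = 3.02, β = 0.7·10.0526 = 7.04.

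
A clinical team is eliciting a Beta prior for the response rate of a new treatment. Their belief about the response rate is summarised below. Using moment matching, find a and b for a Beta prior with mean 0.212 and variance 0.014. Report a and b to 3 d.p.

a = 2.318, b = 8.615

Write ν = a+b; then a = μν and Var = μ(1−μ)/(ν+1).
ν = μ(1−μ)/Var − 1 = 0.167056/0.014 − 1 = 10.9326.
a = 0.212·10.9326 = 2.318, b = 0.788·10.9326 = 8.615.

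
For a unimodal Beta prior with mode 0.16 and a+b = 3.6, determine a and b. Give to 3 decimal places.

a = 1.256, b = 2.344

For a,b>1 the mode is (a−1)/(a+b−2), so a = mode·(κ−2)+1 = 0.16×1.6+1 = 1.256.
And b = (1−mode)·(κ−2)+1 = 0.84×1.6+1 = 2.344.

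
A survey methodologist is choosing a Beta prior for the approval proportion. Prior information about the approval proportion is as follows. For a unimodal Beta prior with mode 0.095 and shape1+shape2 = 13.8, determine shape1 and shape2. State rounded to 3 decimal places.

shape1 = 2.121, shape2 = 11.679

Mode = (shape1−1)/(κ−2) with κ = shape1+shape2, so shape1−1 = 0.095·11.8 = 1.121.
shape1 = 2.121; shape2 = κ − shape1 = 11.679.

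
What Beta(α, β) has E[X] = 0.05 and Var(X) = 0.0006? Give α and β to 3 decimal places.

α = 3.908, β = 74.258

Let s = α+β. The Beta variance is μ(1−μ)/(s+1).
So s+1 = μ(1−μ)/σ² = (0.05×0.95)/0.0006 = 0.0475/0.0006 = 79.1667, giving s = 78.1667.
Then α = μs = 0.05×78.1667 = 3.908 and β = (1−μ)s = 0.95×78.1667 = 74.258.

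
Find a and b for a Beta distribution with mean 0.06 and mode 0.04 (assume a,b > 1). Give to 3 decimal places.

Let s = a+b. Mean gives a = μs = 0.06s; mode gives (a−1)/(s−2) = 0.04.
Substituting: 0.06s − 1 = 0.04(s−2) = 0.04s − 0.08, so 0.02s = 0.92 and s = 46.0000.
Then a = 0.06×46.0000 = 2.760 and b = s−a = 43.240.

a = 2.760, b = 43.240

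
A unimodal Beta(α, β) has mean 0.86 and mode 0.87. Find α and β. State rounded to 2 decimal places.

Let s = α+β. Mean gives α = μs = 0.86s; mode gives (α−1)/(s−2) = 0.87.
Substituting: 0.86s − 1 = 0.87(s−2) = 0.87s − 1.74, so -0.01s = -0.74 and s = 74.0000.
Then α = 0.86×74.0000 = 63.64 and β = s−α = 10.36.

α = 63.64, β = 10.36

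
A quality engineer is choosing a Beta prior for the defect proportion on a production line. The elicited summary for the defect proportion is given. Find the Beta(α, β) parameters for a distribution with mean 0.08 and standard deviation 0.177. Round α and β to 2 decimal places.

α = 0.11, β = 1.24

σ² = 0.177² = 0.031329.
With s = α+β, Var = μ(1−μ)/(s+1), so s+1 = (0.08×0.92)/0.031329 = 2.3493 and s = 1.3493.
α = μs = 0.11, β = (1−μ)s = 1.24.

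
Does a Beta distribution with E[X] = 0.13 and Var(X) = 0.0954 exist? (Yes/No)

Yes

A Beta with mean μ has variance μ(1−μ)/(α+β+1) < μ(1−μ).
Here μ(1−μ) = 0.13×0.87 = 0.1131, and 0.0954 < 0.1131.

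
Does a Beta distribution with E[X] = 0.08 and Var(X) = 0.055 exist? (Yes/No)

A Beta with mean μ has variance μ(1−μ)/(α+β+1) < μ(1−μ).
Here μ(1−μ) = 0.08×0.92 = 0.0736, and 0.055 < 0.0736.

Yes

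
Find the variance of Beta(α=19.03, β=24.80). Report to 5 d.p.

Var = αβ/[(α+β)²(α+β+1)] = (19.03×24.80)/(43.83²×44.83) = 471.9440/86121.518787 = 0.00548.

0.00548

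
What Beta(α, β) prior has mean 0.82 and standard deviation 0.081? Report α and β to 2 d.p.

σ² = 0.081² = 0.006561.
With s = α+β, Var = μ(1−μ)/(s+1), so s+1 = (0.82×0.18)/0.006561 = 22.4966 and s = 21.4966.
α = μs = 17.63, β = (1−μ)s = 3.87.

α = 17.63, β = 3.87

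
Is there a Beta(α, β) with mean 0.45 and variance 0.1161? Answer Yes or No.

Yes

The Beta variance bound is σ² < μ(1−μ).
Here μ(1−μ) = 0.45×0.55 = 0.2475, and 0.1161 < 0.2475.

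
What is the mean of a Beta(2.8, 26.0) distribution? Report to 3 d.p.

E[X] = α/(α+β) = 2.8/28.8 = 0.097.

0.097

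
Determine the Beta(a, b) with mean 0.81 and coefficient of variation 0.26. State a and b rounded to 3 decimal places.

Var = (CV·μ)² = (0.26×0.81)² = 0.044352.
a+b = μ(1−μ)/Var − 1 = 0.1539/0.044352 − 1 = 2.4699.
Thus a = 0.81·2.4699 = 2.001 and b = 0.19·2.4699 = 0.469.

a = 2.001, b = 0.469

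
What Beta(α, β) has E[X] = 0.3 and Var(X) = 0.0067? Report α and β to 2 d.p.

α = 9.10, β = 21.24

By moment matching, α+β = μ(1−μ)/σ² − 1 = (0.3·0.7)/0.0067 − 1 = 31.3433 − 1 = 30.3433.
Since α/(α+β) = μ, α = 0.3·30.3433 = 9.10 and β = 0.7·30.3433 = 21.24.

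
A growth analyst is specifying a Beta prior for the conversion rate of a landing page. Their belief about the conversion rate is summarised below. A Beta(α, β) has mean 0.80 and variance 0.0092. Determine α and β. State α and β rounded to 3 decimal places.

By moment matching, α+β = μ(1−μ)/σ² − 1 = (0.80·0.20)/0.0092 − 1 = 17.3913 − 1 = 16.3913.
Since α/(α+β) = μ, α = 0.80·16.3913 = 13.113 and β = 0.20·16.3913 = 3.278.

α = 13.113, β = 3.278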